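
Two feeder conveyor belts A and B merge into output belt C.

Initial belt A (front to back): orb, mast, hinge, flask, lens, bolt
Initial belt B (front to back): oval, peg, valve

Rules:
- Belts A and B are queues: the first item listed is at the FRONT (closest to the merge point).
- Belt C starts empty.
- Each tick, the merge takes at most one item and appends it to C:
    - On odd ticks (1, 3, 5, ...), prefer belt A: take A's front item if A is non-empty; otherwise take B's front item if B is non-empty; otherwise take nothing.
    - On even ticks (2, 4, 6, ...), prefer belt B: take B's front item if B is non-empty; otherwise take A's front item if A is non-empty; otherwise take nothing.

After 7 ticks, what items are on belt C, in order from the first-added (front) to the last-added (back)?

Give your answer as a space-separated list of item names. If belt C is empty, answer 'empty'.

Answer: orb oval mast peg hinge valve flask

Derivation:
Tick 1: prefer A, take orb from A; A=[mast,hinge,flask,lens,bolt] B=[oval,peg,valve] C=[orb]
Tick 2: prefer B, take oval from B; A=[mast,hinge,flask,lens,bolt] B=[peg,valve] C=[orb,oval]
Tick 3: prefer A, take mast from A; A=[hinge,flask,lens,bolt] B=[peg,valve] C=[orb,oval,mast]
Tick 4: prefer B, take peg from B; A=[hinge,flask,lens,bolt] B=[valve] C=[orb,oval,mast,peg]
Tick 5: prefer A, take hinge from A; A=[flask,lens,bolt] B=[valve] C=[orb,oval,mast,peg,hinge]
Tick 6: prefer B, take valve from B; A=[flask,lens,bolt] B=[-] C=[orb,oval,mast,peg,hinge,valve]
Tick 7: prefer A, take flask from A; A=[lens,bolt] B=[-] C=[orb,oval,mast,peg,hinge,valve,flask]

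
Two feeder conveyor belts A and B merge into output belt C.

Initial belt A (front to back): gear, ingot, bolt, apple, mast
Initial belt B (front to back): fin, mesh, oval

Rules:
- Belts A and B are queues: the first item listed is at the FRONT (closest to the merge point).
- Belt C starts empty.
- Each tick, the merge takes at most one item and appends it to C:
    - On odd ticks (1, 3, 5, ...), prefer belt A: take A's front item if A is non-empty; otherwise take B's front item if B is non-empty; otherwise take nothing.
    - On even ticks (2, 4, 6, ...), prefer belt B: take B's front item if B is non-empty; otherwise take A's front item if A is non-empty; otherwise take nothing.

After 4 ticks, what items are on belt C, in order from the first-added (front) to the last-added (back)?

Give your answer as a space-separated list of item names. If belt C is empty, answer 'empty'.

Tick 1: prefer A, take gear from A; A=[ingot,bolt,apple,mast] B=[fin,mesh,oval] C=[gear]
Tick 2: prefer B, take fin from B; A=[ingot,bolt,apple,mast] B=[mesh,oval] C=[gear,fin]
Tick 3: prefer A, take ingot from A; A=[bolt,apple,mast] B=[mesh,oval] C=[gear,fin,ingot]
Tick 4: prefer B, take mesh from B; A=[bolt,apple,mast] B=[oval] C=[gear,fin,ingot,mesh]

Answer: gear fin ingot mesh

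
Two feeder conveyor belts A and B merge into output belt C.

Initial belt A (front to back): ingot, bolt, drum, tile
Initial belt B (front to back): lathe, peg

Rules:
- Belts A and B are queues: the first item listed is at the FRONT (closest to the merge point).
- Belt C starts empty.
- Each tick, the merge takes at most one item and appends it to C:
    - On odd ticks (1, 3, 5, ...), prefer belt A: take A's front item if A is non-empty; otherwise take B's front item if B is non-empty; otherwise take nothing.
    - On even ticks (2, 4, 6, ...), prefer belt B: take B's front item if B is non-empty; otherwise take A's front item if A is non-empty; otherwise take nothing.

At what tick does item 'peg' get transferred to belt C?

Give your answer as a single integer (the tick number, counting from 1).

Answer: 4

Derivation:
Tick 1: prefer A, take ingot from A; A=[bolt,drum,tile] B=[lathe,peg] C=[ingot]
Tick 2: prefer B, take lathe from B; A=[bolt,drum,tile] B=[peg] C=[ingot,lathe]
Tick 3: prefer A, take bolt from A; A=[drum,tile] B=[peg] C=[ingot,lathe,bolt]
Tick 4: prefer B, take peg from B; A=[drum,tile] B=[-] C=[ingot,lathe,bolt,peg]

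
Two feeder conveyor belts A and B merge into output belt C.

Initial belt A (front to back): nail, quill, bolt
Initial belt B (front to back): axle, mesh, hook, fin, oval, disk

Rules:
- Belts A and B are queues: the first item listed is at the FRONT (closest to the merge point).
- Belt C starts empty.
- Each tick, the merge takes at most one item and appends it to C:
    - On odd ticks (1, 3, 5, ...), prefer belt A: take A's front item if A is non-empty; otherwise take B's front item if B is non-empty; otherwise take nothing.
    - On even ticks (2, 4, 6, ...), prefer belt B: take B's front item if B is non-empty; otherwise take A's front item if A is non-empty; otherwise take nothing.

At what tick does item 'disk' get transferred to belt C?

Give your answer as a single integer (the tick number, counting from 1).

Answer: 9

Derivation:
Tick 1: prefer A, take nail from A; A=[quill,bolt] B=[axle,mesh,hook,fin,oval,disk] C=[nail]
Tick 2: prefer B, take axle from B; A=[quill,bolt] B=[mesh,hook,fin,oval,disk] C=[nail,axle]
Tick 3: prefer A, take quill from A; A=[bolt] B=[mesh,hook,fin,oval,disk] C=[nail,axle,quill]
Tick 4: prefer B, take mesh from B; A=[bolt] B=[hook,fin,oval,disk] C=[nail,axle,quill,mesh]
Tick 5: prefer A, take bolt from A; A=[-] B=[hook,fin,oval,disk] C=[nail,axle,quill,mesh,bolt]
Tick 6: prefer B, take hook from B; A=[-] B=[fin,oval,disk] C=[nail,axle,quill,mesh,bolt,hook]
Tick 7: prefer A, take fin from B; A=[-] B=[oval,disk] C=[nail,axle,quill,mesh,bolt,hook,fin]
Tick 8: prefer B, take oval from B; A=[-] B=[disk] C=[nail,axle,quill,mesh,bolt,hook,fin,oval]
Tick 9: prefer A, take disk from B; A=[-] B=[-] C=[nail,axle,quill,mesh,bolt,hook,fin,oval,disk]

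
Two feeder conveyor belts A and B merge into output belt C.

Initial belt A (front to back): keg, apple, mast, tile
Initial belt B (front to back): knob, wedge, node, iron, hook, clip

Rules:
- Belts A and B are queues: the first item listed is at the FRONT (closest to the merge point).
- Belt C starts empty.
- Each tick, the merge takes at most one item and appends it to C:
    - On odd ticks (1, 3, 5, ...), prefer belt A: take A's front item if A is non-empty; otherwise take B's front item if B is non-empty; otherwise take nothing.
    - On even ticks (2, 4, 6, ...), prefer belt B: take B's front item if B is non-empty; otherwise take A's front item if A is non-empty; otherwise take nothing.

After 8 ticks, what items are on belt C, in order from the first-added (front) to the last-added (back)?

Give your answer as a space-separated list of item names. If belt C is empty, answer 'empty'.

Tick 1: prefer A, take keg from A; A=[apple,mast,tile] B=[knob,wedge,node,iron,hook,clip] C=[keg]
Tick 2: prefer B, take knob from B; A=[apple,mast,tile] B=[wedge,node,iron,hook,clip] C=[keg,knob]
Tick 3: prefer A, take apple from A; A=[mast,tile] B=[wedge,node,iron,hook,clip] C=[keg,knob,apple]
Tick 4: prefer B, take wedge from B; A=[mast,tile] B=[node,iron,hook,clip] C=[keg,knob,apple,wedge]
Tick 5: prefer A, take mast from A; A=[tile] B=[node,iron,hook,clip] C=[keg,knob,apple,wedge,mast]
Tick 6: prefer B, take node from B; A=[tile] B=[iron,hook,clip] C=[keg,knob,apple,wedge,mast,node]
Tick 7: prefer A, take tile from A; A=[-] B=[iron,hook,clip] C=[keg,knob,apple,wedge,mast,node,tile]
Tick 8: prefer B, take iron from B; A=[-] B=[hook,clip] C=[keg,knob,apple,wedge,mast,node,tile,iron]

Answer: keg knob apple wedge mast node tile iron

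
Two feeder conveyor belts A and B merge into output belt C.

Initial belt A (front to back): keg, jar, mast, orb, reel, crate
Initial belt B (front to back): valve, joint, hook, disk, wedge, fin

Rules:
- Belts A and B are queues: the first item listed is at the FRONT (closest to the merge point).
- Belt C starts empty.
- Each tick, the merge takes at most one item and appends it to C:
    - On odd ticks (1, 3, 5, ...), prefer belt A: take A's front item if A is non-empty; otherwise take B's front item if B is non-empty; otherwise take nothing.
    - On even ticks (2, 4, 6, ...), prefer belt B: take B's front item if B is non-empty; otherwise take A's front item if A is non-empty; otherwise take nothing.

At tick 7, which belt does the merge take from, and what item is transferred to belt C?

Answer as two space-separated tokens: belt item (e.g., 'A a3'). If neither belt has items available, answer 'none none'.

Tick 1: prefer A, take keg from A; A=[jar,mast,orb,reel,crate] B=[valve,joint,hook,disk,wedge,fin] C=[keg]
Tick 2: prefer B, take valve from B; A=[jar,mast,orb,reel,crate] B=[joint,hook,disk,wedge,fin] C=[keg,valve]
Tick 3: prefer A, take jar from A; A=[mast,orb,reel,crate] B=[joint,hook,disk,wedge,fin] C=[keg,valve,jar]
Tick 4: prefer B, take joint from B; A=[mast,orb,reel,crate] B=[hook,disk,wedge,fin] C=[keg,valve,jar,joint]
Tick 5: prefer A, take mast from A; A=[orb,reel,crate] B=[hook,disk,wedge,fin] C=[keg,valve,jar,joint,mast]
Tick 6: prefer B, take hook from B; A=[orb,reel,crate] B=[disk,wedge,fin] C=[keg,valve,jar,joint,mast,hook]
Tick 7: prefer A, take orb from A; A=[reel,crate] B=[disk,wedge,fin] C=[keg,valve,jar,joint,mast,hook,orb]

Answer: A orb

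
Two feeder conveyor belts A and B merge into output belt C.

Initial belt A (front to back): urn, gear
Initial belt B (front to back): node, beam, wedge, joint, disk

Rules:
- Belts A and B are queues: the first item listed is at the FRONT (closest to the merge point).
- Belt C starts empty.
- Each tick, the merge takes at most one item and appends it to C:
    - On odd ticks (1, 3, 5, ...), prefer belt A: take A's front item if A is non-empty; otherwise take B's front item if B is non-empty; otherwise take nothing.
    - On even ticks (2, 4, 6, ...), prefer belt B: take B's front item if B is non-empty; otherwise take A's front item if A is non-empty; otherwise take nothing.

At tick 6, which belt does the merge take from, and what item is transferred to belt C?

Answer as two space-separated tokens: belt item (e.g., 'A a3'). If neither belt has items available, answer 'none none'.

Tick 1: prefer A, take urn from A; A=[gear] B=[node,beam,wedge,joint,disk] C=[urn]
Tick 2: prefer B, take node from B; A=[gear] B=[beam,wedge,joint,disk] C=[urn,node]
Tick 3: prefer A, take gear from A; A=[-] B=[beam,wedge,joint,disk] C=[urn,node,gear]
Tick 4: prefer B, take beam from B; A=[-] B=[wedge,joint,disk] C=[urn,node,gear,beam]
Tick 5: prefer A, take wedge from B; A=[-] B=[joint,disk] C=[urn,node,gear,beam,wedge]
Tick 6: prefer B, take joint from B; A=[-] B=[disk] C=[urn,node,gear,beam,wedge,joint]

Answer: B joint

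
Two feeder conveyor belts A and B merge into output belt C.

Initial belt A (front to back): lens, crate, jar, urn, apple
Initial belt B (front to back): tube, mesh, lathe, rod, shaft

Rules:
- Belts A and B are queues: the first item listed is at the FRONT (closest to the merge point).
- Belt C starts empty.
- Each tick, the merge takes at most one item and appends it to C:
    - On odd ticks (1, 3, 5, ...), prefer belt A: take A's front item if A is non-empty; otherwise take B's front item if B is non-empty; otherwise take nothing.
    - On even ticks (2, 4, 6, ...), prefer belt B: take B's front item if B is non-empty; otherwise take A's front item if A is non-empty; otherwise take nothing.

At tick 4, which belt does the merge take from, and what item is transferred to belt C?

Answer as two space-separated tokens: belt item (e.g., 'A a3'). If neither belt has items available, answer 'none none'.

Answer: B mesh

Derivation:
Tick 1: prefer A, take lens from A; A=[crate,jar,urn,apple] B=[tube,mesh,lathe,rod,shaft] C=[lens]
Tick 2: prefer B, take tube from B; A=[crate,jar,urn,apple] B=[mesh,lathe,rod,shaft] C=[lens,tube]
Tick 3: prefer A, take crate from A; A=[jar,urn,apple] B=[mesh,lathe,rod,shaft] C=[lens,tube,crate]
Tick 4: prefer B, take mesh from B; A=[jar,urn,apple] B=[lathe,rod,shaft] C=[lens,tube,crate,mesh]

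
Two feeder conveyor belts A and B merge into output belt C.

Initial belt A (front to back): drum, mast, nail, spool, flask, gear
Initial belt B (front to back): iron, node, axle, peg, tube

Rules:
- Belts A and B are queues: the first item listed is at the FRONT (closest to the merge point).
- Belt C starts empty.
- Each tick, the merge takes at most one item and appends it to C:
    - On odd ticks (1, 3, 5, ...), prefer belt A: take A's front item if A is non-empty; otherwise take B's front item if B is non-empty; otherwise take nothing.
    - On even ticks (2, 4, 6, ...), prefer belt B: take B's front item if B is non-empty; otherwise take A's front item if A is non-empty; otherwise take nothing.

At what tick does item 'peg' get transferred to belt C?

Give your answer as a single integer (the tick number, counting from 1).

Tick 1: prefer A, take drum from A; A=[mast,nail,spool,flask,gear] B=[iron,node,axle,peg,tube] C=[drum]
Tick 2: prefer B, take iron from B; A=[mast,nail,spool,flask,gear] B=[node,axle,peg,tube] C=[drum,iron]
Tick 3: prefer A, take mast from A; A=[nail,spool,flask,gear] B=[node,axle,peg,tube] C=[drum,iron,mast]
Tick 4: prefer B, take node from B; A=[nail,spool,flask,gear] B=[axle,peg,tube] C=[drum,iron,mast,node]
Tick 5: prefer A, take nail from A; A=[spool,flask,gear] B=[axle,peg,tube] C=[drum,iron,mast,node,nail]
Tick 6: prefer B, take axle from B; A=[spool,flask,gear] B=[peg,tube] C=[drum,iron,mast,node,nail,axle]
Tick 7: prefer A, take spool from A; A=[flask,gear] B=[peg,tube] C=[drum,iron,mast,node,nail,axle,spool]
Tick 8: prefer B, take peg from B; A=[flask,gear] B=[tube] C=[drum,iron,mast,node,nail,axle,spool,peg]

Answer: 8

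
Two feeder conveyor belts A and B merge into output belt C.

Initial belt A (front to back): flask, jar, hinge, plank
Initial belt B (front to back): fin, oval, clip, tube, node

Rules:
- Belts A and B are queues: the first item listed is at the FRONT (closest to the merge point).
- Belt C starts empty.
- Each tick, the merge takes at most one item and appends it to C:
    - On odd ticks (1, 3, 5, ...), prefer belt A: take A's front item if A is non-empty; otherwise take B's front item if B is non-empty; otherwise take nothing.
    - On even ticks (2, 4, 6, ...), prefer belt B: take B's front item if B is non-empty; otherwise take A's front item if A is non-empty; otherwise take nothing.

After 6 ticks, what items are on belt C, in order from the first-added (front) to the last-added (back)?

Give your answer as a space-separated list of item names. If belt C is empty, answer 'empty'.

Tick 1: prefer A, take flask from A; A=[jar,hinge,plank] B=[fin,oval,clip,tube,node] C=[flask]
Tick 2: prefer B, take fin from B; A=[jar,hinge,plank] B=[oval,clip,tube,node] C=[flask,fin]
Tick 3: prefer A, take jar from A; A=[hinge,plank] B=[oval,clip,tube,node] C=[flask,fin,jar]
Tick 4: prefer B, take oval from B; A=[hinge,plank] B=[clip,tube,node] C=[flask,fin,jar,oval]
Tick 5: prefer A, take hinge from A; A=[plank] B=[clip,tube,node] C=[flask,fin,jar,oval,hinge]
Tick 6: prefer B, take clip from B; A=[plank] B=[tube,node] C=[flask,fin,jar,oval,hinge,clip]

Answer: flask fin jar oval hinge clip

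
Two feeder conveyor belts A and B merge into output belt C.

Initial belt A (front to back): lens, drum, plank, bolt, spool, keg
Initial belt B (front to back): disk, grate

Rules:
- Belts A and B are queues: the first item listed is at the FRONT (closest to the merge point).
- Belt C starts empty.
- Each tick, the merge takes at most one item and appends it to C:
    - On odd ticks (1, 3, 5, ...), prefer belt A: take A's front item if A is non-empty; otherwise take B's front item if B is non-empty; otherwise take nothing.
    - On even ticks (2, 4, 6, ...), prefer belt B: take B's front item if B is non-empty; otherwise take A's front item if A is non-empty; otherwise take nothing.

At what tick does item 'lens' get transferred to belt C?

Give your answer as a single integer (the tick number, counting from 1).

Answer: 1

Derivation:
Tick 1: prefer A, take lens from A; A=[drum,plank,bolt,spool,keg] B=[disk,grate] C=[lens]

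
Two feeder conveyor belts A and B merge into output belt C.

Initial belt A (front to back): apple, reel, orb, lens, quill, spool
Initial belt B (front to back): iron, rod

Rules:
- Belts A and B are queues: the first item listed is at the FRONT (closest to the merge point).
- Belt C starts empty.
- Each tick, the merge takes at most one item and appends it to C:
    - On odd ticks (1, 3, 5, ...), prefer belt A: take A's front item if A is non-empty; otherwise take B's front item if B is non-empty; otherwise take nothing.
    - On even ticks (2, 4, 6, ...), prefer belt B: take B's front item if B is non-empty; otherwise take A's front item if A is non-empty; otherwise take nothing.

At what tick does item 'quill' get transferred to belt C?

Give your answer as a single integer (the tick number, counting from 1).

Answer: 7

Derivation:
Tick 1: prefer A, take apple from A; A=[reel,orb,lens,quill,spool] B=[iron,rod] C=[apple]
Tick 2: prefer B, take iron from B; A=[reel,orb,lens,quill,spool] B=[rod] C=[apple,iron]
Tick 3: prefer A, take reel from A; A=[orb,lens,quill,spool] B=[rod] C=[apple,iron,reel]
Tick 4: prefer B, take rod from B; A=[orb,lens,quill,spool] B=[-] C=[apple,iron,reel,rod]
Tick 5: prefer A, take orb from A; A=[lens,quill,spool] B=[-] C=[apple,iron,reel,rod,orb]
Tick 6: prefer B, take lens from A; A=[quill,spool] B=[-] C=[apple,iron,reel,rod,orb,lens]
Tick 7: prefer A, take quill from A; A=[spool] B=[-] C=[apple,iron,reel,rod,orb,lens,quill]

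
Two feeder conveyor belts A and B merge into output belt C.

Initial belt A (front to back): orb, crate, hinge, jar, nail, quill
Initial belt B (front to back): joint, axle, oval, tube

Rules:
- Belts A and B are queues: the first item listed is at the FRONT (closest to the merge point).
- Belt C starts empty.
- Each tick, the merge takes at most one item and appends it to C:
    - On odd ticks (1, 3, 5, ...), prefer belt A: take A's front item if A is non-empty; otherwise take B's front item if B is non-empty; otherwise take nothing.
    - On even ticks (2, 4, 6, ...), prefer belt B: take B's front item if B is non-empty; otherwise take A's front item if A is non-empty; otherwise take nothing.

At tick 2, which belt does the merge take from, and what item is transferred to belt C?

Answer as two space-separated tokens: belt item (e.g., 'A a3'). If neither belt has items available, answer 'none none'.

Answer: B joint

Derivation:
Tick 1: prefer A, take orb from A; A=[crate,hinge,jar,nail,quill] B=[joint,axle,oval,tube] C=[orb]
Tick 2: prefer B, take joint from B; A=[crate,hinge,jar,nail,quill] B=[axle,oval,tube] C=[orb,joint]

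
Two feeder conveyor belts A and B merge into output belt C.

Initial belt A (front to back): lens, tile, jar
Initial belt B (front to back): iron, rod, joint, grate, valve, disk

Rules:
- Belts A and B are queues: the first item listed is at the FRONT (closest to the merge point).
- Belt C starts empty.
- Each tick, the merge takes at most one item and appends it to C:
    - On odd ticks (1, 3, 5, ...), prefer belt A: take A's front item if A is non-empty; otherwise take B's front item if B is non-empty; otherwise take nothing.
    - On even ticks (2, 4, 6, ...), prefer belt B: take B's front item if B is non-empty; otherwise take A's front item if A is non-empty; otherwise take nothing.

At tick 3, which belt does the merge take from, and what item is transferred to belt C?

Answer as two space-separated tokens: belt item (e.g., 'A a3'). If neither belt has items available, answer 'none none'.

Answer: A tile

Derivation:
Tick 1: prefer A, take lens from A; A=[tile,jar] B=[iron,rod,joint,grate,valve,disk] C=[lens]
Tick 2: prefer B, take iron from B; A=[tile,jar] B=[rod,joint,grate,valve,disk] C=[lens,iron]
Tick 3: prefer A, take tile from A; A=[jar] B=[rod,joint,grate,valve,disk] C=[lens,iron,tile]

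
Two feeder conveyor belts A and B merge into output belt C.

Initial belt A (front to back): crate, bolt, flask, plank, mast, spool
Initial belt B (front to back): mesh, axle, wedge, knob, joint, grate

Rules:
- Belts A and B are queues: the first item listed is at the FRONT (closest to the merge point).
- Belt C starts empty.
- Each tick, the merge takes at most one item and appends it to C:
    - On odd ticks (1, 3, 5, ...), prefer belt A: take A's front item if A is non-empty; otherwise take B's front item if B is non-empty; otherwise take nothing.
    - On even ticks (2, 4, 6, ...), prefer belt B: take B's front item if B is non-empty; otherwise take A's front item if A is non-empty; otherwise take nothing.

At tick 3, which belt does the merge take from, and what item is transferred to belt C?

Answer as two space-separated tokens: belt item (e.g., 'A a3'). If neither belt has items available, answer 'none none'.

Tick 1: prefer A, take crate from A; A=[bolt,flask,plank,mast,spool] B=[mesh,axle,wedge,knob,joint,grate] C=[crate]
Tick 2: prefer B, take mesh from B; A=[bolt,flask,plank,mast,spool] B=[axle,wedge,knob,joint,grate] C=[crate,mesh]
Tick 3: prefer A, take bolt from A; A=[flask,plank,mast,spool] B=[axle,wedge,knob,joint,grate] C=[crate,mesh,bolt]

Answer: A bolt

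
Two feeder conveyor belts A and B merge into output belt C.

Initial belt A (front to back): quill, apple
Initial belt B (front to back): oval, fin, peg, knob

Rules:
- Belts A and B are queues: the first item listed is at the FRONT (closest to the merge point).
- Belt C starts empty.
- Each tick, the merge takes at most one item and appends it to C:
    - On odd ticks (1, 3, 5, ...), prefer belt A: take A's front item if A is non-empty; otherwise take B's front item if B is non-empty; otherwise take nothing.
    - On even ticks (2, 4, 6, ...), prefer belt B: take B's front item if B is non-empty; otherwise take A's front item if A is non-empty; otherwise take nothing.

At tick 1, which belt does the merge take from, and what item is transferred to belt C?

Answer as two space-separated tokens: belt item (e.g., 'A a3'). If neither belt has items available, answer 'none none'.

Answer: A quill

Derivation:
Tick 1: prefer A, take quill from A; A=[apple] B=[oval,fin,peg,knob] C=[quill]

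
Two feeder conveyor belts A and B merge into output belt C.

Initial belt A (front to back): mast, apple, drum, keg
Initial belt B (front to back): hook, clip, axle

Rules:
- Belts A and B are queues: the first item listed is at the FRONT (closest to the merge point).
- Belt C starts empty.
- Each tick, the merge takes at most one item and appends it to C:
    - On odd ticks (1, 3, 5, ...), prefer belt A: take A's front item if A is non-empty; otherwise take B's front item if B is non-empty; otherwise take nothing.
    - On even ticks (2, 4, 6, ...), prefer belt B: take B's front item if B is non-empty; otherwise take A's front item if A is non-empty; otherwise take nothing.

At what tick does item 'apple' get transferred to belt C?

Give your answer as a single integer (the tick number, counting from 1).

Tick 1: prefer A, take mast from A; A=[apple,drum,keg] B=[hook,clip,axle] C=[mast]
Tick 2: prefer B, take hook from B; A=[apple,drum,keg] B=[clip,axle] C=[mast,hook]
Tick 3: prefer A, take apple from A; A=[drum,keg] B=[clip,axle] C=[mast,hook,apple]

Answer: 3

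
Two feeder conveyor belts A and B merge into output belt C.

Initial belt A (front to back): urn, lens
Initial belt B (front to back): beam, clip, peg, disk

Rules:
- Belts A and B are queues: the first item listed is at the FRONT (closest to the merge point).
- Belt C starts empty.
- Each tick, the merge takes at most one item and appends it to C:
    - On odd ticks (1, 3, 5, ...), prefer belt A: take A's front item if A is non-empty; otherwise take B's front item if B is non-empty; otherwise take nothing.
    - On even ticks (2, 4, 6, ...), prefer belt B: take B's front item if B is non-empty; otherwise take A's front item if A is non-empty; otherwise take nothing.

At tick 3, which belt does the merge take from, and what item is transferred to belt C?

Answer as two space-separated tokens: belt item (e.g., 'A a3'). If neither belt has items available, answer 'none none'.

Tick 1: prefer A, take urn from A; A=[lens] B=[beam,clip,peg,disk] C=[urn]
Tick 2: prefer B, take beam from B; A=[lens] B=[clip,peg,disk] C=[urn,beam]
Tick 3: prefer A, take lens from A; A=[-] B=[clip,peg,disk] C=[urn,beam,lens]

Answer: A lens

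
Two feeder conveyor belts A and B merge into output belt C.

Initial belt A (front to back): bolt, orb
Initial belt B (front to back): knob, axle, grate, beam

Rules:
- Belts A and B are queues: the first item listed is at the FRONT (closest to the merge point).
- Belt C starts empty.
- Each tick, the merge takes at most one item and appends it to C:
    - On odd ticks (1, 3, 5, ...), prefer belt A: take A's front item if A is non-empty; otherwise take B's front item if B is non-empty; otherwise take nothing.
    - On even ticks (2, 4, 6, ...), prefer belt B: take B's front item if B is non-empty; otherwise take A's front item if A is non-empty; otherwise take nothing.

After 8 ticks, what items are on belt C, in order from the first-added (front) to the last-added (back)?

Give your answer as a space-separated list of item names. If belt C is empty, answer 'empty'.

Answer: bolt knob orb axle grate beam

Derivation:
Tick 1: prefer A, take bolt from A; A=[orb] B=[knob,axle,grate,beam] C=[bolt]
Tick 2: prefer B, take knob from B; A=[orb] B=[axle,grate,beam] C=[bolt,knob]
Tick 3: prefer A, take orb from A; A=[-] B=[axle,grate,beam] C=[bolt,knob,orb]
Tick 4: prefer B, take axle from B; A=[-] B=[grate,beam] C=[bolt,knob,orb,axle]
Tick 5: prefer A, take grate from B; A=[-] B=[beam] C=[bolt,knob,orb,axle,grate]
Tick 6: prefer B, take beam from B; A=[-] B=[-] C=[bolt,knob,orb,axle,grate,beam]
Tick 7: prefer A, both empty, nothing taken; A=[-] B=[-] C=[bolt,knob,orb,axle,grate,beam]
Tick 8: prefer B, both empty, nothing taken; A=[-] B=[-] C=[bolt,knob,orb,axle,grate,beam]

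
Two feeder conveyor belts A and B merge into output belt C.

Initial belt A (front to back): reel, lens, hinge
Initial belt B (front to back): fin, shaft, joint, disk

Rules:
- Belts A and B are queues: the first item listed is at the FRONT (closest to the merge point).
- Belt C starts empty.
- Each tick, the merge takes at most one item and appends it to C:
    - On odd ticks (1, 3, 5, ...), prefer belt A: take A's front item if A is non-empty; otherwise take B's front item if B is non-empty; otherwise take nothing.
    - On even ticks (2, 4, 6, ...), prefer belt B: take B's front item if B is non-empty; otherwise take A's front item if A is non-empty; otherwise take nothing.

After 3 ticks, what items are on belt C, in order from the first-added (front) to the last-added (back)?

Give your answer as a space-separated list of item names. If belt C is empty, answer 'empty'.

Answer: reel fin lens

Derivation:
Tick 1: prefer A, take reel from A; A=[lens,hinge] B=[fin,shaft,joint,disk] C=[reel]
Tick 2: prefer B, take fin from B; A=[lens,hinge] B=[shaft,joint,disk] C=[reel,fin]
Tick 3: prefer A, take lens from A; A=[hinge] B=[shaft,joint,disk] C=[reel,fin,lens]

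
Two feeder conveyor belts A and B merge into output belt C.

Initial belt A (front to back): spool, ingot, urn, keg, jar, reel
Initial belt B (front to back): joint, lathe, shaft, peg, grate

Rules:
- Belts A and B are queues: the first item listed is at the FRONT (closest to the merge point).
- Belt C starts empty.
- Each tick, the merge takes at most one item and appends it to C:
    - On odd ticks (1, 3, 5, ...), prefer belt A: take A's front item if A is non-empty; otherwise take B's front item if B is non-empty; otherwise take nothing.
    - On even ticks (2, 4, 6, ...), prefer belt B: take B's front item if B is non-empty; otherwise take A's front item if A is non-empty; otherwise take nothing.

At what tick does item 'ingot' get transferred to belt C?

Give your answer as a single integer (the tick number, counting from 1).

Tick 1: prefer A, take spool from A; A=[ingot,urn,keg,jar,reel] B=[joint,lathe,shaft,peg,grate] C=[spool]
Tick 2: prefer B, take joint from B; A=[ingot,urn,keg,jar,reel] B=[lathe,shaft,peg,grate] C=[spool,joint]
Tick 3: prefer A, take ingot from A; A=[urn,keg,jar,reel] B=[lathe,shaft,peg,grate] C=[spool,joint,ingot]

Answer: 3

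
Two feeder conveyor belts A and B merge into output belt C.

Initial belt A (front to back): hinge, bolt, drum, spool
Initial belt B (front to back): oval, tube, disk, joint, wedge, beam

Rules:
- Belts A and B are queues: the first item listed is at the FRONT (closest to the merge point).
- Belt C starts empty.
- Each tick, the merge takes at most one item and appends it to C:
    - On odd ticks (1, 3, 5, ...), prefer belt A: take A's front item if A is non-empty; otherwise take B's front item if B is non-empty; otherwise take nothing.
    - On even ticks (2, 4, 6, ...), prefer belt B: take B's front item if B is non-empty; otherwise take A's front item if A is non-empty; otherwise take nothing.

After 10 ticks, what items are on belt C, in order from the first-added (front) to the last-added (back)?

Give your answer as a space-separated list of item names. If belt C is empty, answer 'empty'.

Answer: hinge oval bolt tube drum disk spool joint wedge beam

Derivation:
Tick 1: prefer A, take hinge from A; A=[bolt,drum,spool] B=[oval,tube,disk,joint,wedge,beam] C=[hinge]
Tick 2: prefer B, take oval from B; A=[bolt,drum,spool] B=[tube,disk,joint,wedge,beam] C=[hinge,oval]
Tick 3: prefer A, take bolt from A; A=[drum,spool] B=[tube,disk,joint,wedge,beam] C=[hinge,oval,bolt]
Tick 4: prefer B, take tube from B; A=[drum,spool] B=[disk,joint,wedge,beam] C=[hinge,oval,bolt,tube]
Tick 5: prefer A, take drum from A; A=[spool] B=[disk,joint,wedge,beam] C=[hinge,oval,bolt,tube,drum]
Tick 6: prefer B, take disk from B; A=[spool] B=[joint,wedge,beam] C=[hinge,oval,bolt,tube,drum,disk]
Tick 7: prefer A, take spool from A; A=[-] B=[joint,wedge,beam] C=[hinge,oval,bolt,tube,drum,disk,spool]
Tick 8: prefer B, take joint from B; A=[-] B=[wedge,beam] C=[hinge,oval,bolt,tube,drum,disk,spool,joint]
Tick 9: prefer A, take wedge from B; A=[-] B=[beam] C=[hinge,oval,bolt,tube,drum,disk,spool,joint,wedge]
Tick 10: prefer B, take beam from B; A=[-] B=[-] C=[hinge,oval,bolt,tube,drum,disk,spool,joint,wedge,beam]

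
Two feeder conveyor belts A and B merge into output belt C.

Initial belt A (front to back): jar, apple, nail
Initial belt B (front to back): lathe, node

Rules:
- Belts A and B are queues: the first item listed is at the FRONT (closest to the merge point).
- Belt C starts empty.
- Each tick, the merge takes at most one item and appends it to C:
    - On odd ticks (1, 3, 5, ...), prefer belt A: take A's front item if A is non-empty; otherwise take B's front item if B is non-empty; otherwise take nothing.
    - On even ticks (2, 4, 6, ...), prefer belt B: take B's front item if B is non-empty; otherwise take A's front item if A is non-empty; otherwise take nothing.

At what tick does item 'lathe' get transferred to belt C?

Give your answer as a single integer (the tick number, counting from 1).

Tick 1: prefer A, take jar from A; A=[apple,nail] B=[lathe,node] C=[jar]
Tick 2: prefer B, take lathe from B; A=[apple,nail] B=[node] C=[jar,lathe]

Answer: 2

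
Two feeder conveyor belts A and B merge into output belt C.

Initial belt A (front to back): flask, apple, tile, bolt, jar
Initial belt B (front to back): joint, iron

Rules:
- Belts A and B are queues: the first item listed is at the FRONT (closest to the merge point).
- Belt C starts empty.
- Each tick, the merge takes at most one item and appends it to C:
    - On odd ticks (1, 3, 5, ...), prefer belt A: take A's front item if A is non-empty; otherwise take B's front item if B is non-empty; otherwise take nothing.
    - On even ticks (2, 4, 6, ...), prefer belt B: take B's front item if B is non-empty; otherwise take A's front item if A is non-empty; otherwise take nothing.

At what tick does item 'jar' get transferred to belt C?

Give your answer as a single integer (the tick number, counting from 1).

Tick 1: prefer A, take flask from A; A=[apple,tile,bolt,jar] B=[joint,iron] C=[flask]
Tick 2: prefer B, take joint from B; A=[apple,tile,bolt,jar] B=[iron] C=[flask,joint]
Tick 3: prefer A, take apple from A; A=[tile,bolt,jar] B=[iron] C=[flask,joint,apple]
Tick 4: prefer B, take iron from B; A=[tile,bolt,jar] B=[-] C=[flask,joint,apple,iron]
Tick 5: prefer A, take tile from A; A=[bolt,jar] B=[-] C=[flask,joint,apple,iron,tile]
Tick 6: prefer B, take bolt from A; A=[jar] B=[-] C=[flask,joint,apple,iron,tile,bolt]
Tick 7: prefer A, take jar from A; A=[-] B=[-] C=[flask,joint,apple,iron,tile,bolt,jar]

Answer: 7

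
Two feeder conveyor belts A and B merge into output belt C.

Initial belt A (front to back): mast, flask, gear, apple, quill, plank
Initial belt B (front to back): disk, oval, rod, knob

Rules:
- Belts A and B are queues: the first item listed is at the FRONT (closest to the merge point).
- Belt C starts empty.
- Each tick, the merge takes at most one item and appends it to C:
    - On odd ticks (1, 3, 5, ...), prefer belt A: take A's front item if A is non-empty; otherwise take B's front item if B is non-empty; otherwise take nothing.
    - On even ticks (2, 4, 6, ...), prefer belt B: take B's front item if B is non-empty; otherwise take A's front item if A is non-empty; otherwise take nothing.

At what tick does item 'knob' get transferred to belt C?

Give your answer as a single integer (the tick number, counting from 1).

Answer: 8

Derivation:
Tick 1: prefer A, take mast from A; A=[flask,gear,apple,quill,plank] B=[disk,oval,rod,knob] C=[mast]
Tick 2: prefer B, take disk from B; A=[flask,gear,apple,quill,plank] B=[oval,rod,knob] C=[mast,disk]
Tick 3: prefer A, take flask from A; A=[gear,apple,quill,plank] B=[oval,rod,knob] C=[mast,disk,flask]
Tick 4: prefer B, take oval from B; A=[gear,apple,quill,plank] B=[rod,knob] C=[mast,disk,flask,oval]
Tick 5: prefer A, take gear from A; A=[apple,quill,plank] B=[rod,knob] C=[mast,disk,flask,oval,gear]
Tick 6: prefer B, take rod from B; A=[apple,quill,plank] B=[knob] C=[mast,disk,flask,oval,gear,rod]
Tick 7: prefer A, take apple from A; A=[quill,plank] B=[knob] C=[mast,disk,flask,oval,gear,rod,apple]
Tick 8: prefer B, take knob from B; A=[quill,plank] B=[-] C=[mast,disk,flask,oval,gear,rod,apple,knob]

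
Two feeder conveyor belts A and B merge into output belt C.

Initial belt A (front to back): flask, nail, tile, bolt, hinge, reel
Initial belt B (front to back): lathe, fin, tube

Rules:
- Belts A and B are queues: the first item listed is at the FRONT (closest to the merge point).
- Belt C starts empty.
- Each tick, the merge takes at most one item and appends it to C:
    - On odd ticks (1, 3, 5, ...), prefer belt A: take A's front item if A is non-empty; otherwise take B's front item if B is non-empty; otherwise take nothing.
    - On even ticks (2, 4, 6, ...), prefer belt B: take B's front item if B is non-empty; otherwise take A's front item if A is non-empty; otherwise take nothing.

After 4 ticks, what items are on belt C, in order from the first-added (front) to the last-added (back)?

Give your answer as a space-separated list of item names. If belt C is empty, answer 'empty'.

Answer: flask lathe nail fin

Derivation:
Tick 1: prefer A, take flask from A; A=[nail,tile,bolt,hinge,reel] B=[lathe,fin,tube] C=[flask]
Tick 2: prefer B, take lathe from B; A=[nail,tile,bolt,hinge,reel] B=[fin,tube] C=[flask,lathe]
Tick 3: prefer A, take nail from A; A=[tile,bolt,hinge,reel] B=[fin,tube] C=[flask,lathe,nail]
Tick 4: prefer B, take fin from B; A=[tile,bolt,hinge,reel] B=[tube] C=[flask,lathe,nail,fin]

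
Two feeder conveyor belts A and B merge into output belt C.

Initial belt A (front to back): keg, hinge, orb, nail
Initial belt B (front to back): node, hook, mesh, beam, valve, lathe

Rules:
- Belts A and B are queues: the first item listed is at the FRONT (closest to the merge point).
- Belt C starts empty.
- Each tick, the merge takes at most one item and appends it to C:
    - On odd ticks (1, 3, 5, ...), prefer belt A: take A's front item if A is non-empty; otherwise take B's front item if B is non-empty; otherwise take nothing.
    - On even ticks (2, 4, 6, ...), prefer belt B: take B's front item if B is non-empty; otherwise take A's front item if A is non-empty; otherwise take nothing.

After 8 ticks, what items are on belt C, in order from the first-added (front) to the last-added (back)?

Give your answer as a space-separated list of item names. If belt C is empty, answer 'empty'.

Answer: keg node hinge hook orb mesh nail beam

Derivation:
Tick 1: prefer A, take keg from A; A=[hinge,orb,nail] B=[node,hook,mesh,beam,valve,lathe] C=[keg]
Tick 2: prefer B, take node from B; A=[hinge,orb,nail] B=[hook,mesh,beam,valve,lathe] C=[keg,node]
Tick 3: prefer A, take hinge from A; A=[orb,nail] B=[hook,mesh,beam,valve,lathe] C=[keg,node,hinge]
Tick 4: prefer B, take hook from B; A=[orb,nail] B=[mesh,beam,valve,lathe] C=[keg,node,hinge,hook]
Tick 5: prefer A, take orb from A; A=[nail] B=[mesh,beam,valve,lathe] C=[keg,node,hinge,hook,orb]
Tick 6: prefer B, take mesh from B; A=[nail] B=[beam,valve,lathe] C=[keg,node,hinge,hook,orb,mesh]
Tick 7: prefer A, take nail from A; A=[-] B=[beam,valve,lathe] C=[keg,node,hinge,hook,orb,mesh,nail]
Tick 8: prefer B, take beam from B; A=[-] B=[valve,lathe] C=[keg,node,hinge,hook,orb,mesh,nail,beam]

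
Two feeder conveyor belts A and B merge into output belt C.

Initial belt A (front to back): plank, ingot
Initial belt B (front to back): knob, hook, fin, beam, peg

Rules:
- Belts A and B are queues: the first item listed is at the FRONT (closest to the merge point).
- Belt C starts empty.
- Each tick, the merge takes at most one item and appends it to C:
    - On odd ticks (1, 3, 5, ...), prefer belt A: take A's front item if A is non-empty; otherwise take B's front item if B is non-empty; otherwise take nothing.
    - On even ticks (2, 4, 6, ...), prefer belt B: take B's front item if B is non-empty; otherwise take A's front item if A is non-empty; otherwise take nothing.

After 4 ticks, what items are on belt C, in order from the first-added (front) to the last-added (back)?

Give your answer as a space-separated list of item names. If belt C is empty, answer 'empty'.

Tick 1: prefer A, take plank from A; A=[ingot] B=[knob,hook,fin,beam,peg] C=[plank]
Tick 2: prefer B, take knob from B; A=[ingot] B=[hook,fin,beam,peg] C=[plank,knob]
Tick 3: prefer A, take ingot from A; A=[-] B=[hook,fin,beam,peg] C=[plank,knob,ingot]
Tick 4: prefer B, take hook from B; A=[-] B=[fin,beam,peg] C=[plank,knob,ingot,hook]

Answer: plank knob ingot hook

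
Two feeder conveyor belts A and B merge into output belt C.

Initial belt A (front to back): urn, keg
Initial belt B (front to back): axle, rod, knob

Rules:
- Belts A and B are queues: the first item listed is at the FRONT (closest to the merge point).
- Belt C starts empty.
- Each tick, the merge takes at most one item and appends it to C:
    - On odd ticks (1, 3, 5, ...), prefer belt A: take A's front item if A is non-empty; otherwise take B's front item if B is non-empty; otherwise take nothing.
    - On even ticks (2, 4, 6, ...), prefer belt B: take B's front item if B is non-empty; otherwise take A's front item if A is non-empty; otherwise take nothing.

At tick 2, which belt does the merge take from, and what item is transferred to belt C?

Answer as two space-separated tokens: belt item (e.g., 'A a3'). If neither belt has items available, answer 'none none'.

Answer: B axle

Derivation:
Tick 1: prefer A, take urn from A; A=[keg] B=[axle,rod,knob] C=[urn]
Tick 2: prefer B, take axle from B; A=[keg] B=[rod,knob] C=[urn,axle]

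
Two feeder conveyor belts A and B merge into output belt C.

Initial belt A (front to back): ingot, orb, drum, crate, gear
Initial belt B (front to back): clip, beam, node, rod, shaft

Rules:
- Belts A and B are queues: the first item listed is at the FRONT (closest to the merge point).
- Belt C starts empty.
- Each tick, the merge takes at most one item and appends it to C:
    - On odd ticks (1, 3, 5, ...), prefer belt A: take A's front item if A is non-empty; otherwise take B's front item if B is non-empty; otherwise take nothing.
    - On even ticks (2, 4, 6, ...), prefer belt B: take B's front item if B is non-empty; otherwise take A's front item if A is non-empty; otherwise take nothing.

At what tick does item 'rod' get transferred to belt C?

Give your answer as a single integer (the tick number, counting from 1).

Tick 1: prefer A, take ingot from A; A=[orb,drum,crate,gear] B=[clip,beam,node,rod,shaft] C=[ingot]
Tick 2: prefer B, take clip from B; A=[orb,drum,crate,gear] B=[beam,node,rod,shaft] C=[ingot,clip]
Tick 3: prefer A, take orb from A; A=[drum,crate,gear] B=[beam,node,rod,shaft] C=[ingot,clip,orb]
Tick 4: prefer B, take beam from B; A=[drum,crate,gear] B=[node,rod,shaft] C=[ingot,clip,orb,beam]
Tick 5: prefer A, take drum from A; A=[crate,gear] B=[node,rod,shaft] C=[ingot,clip,orb,beam,drum]
Tick 6: prefer B, take node from B; A=[crate,gear] B=[rod,shaft] C=[ingot,clip,orb,beam,drum,node]
Tick 7: prefer A, take crate from A; A=[gear] B=[rod,shaft] C=[ingot,clip,orb,beam,drum,node,crate]
Tick 8: prefer B, take rod from B; A=[gear] B=[shaft] C=[ingot,clip,orb,beam,drum,node,crate,rod]

Answer: 8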